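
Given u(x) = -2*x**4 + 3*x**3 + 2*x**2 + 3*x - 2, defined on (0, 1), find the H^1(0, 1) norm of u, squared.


||u||_{H^1}^2 = 26647/630

The H^1 norm (squared) on an interval (0, L) is
  ||u||_{H^1}^2 = ∫_0^L u(x)^2 dx + ∫_0^L u'(x)^2 dx.
Compute u'(x) = -8*x**3 + 9*x**2 + 4*x + 3.
Then u(x)^2 = 4*x**8 - 12*x**7 + x**6 + 30*x**4 + x**2 - 12*x + 4 and u'(x)^2 = 64*x**6 - 144*x**5 + 17*x**4 + 24*x**3 + 70*x**2 + 24*x + 9.
Integrate each monomial from 0 to 1 using ∫_0^1 c·x^n dx = c·1^(n+1)/(n+1):
  ∫_0^1 u(x)^2 dx = ∫_0^1 (4*x^8 - 12*x^7 + x^6 + 30*x^4 + x^2 - 12*x + 4) dx. Term by term:
    ∫_0^1 4*x^8 dx = 4/9;  ∫_0^1 -12*x^7 dx = -3/2;  ∫_0^1 x^6 dx = 1/7;
    ∫_0^1 30*x^4 dx = 6;  ∫_0^1 x^2 dx = 1/3;  ∫_0^1 -12*x dx = -6;
    ∫_0^1 4 dx = 4.
  Sum: 4/9 − 3/2 + 1/7 + 6 + 1/3 − 6 + 4 = 431/126.
  ∫_0^1 u'(x)^2 dx = ∫_0^1 (64*x^6 - 144*x^5 + 17*x^4 + 24*x^3 + 70*x^2 + 24*x + 9) dx. Term by term:
    ∫_0^1 64*x^6 dx = 64/7;  ∫_0^1 -144*x^5 dx = -24;  ∫_0^1 17*x^4 dx = 17/5;
    ∫_0^1 24*x^3 dx = 6;  ∫_0^1 70*x^2 dx = 70/3;  ∫_0^1 24*x dx = 12;
    ∫_0^1 9 dx = 9.
  Sum: 64/7 − 24 + 17/5 + 6 + 70/3 + 12 + 9 = 4082/105.
Adding: ||u||_{H^1}^2 = 431/126 + 4082/105 = 26647/630.


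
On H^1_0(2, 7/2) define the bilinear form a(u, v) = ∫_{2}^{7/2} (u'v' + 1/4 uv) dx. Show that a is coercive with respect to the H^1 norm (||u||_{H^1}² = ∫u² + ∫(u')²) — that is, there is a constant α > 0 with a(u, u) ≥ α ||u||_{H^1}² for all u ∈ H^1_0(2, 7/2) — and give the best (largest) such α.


α = (9 + 16*π^2)/(4*(9 + 4*π^2))

Coercivity of a(·,·) on H^1_0(2, 7/2) means a(u, u) ≥ α ||u||_{H^1}² for every u ∈ H^1_0.
The interval has length L = 3/2, and Poincaré/coercivity depend only on L. Here a(u, u) = ∫(u')² + (1/4)·∫u².
Here 0 < c = 1/4 < 1. The condition a(u,u) ≥ α||u||_{H^1}² reads (1−α)∫(u')² ≥ (α−c)∫u². Any admissible α is ≤ 1 (rapidly oscillating u have ∫u²/∫(u')² → 0), and α = 1 would force 0 ≥ (1−c)∫u², impossible since c < 1; so 1−α > 0. By the sharp Poincaré inequality on H^1_0 of an interval of length L, ∫(u')² ≥ (π/L)²∫u² with equality for the first sine mode sin(π(x−x₀)/L) (x₀ the left endpoint), so the inequality holds for all u iff (1−α)(π/L)² ≥ α − c, i.e. α ≤ ((π/L)² + c)/((π/L)² + 1) = (1 + c(L/π)²)/(1 + (L/π)²). With (π/L)² = 4*π^2/9 and c = 1/4, the largest admissible constant is α = ((π/L)² + c)/((π/L)² + 1).
Simplifying, α = (9 + 16*π^2)/(4*(9 + 4*π^2)).


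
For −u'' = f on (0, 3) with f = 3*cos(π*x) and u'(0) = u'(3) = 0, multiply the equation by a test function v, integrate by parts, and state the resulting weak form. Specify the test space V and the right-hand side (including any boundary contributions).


V = H^1(0, 3) (no boundary constraint on v; u is determined up to an additive constant); weak form: ∫_0^3 u'v' dx = ∫_0^3 (3*cos(π*x)) v dx for all v ∈ V.

Multiply both sides by a test function v and integrate from 0 to 3:
  ∫_0^3 −u''(x) v(x) dx = ∫_0^3 f(x) v(x) dx.
Integrate the LHS by parts once:
  ∫_0^3 −u'' v dx = −[u'(x) v(x)]_0^3 + ∫_0^3 u'(x) v'(x) dx.
Thus ∫_0^3 u'(x) v'(x) dx = ∫_0^3 f(x) v(x) dx + [u'(x) v(x)]_0^3.
Choose V so that boundary terms are either known or forced to vanish.
u has homogeneous Neumann: u'(0) = u'(3) = 0. So [u' v]_0^3 = 0·v(3) − 0·v(0) = 0 for any v; take V = H^1(0, 3).
Weak formulation: find u (satisfying any essential BC) such that ∫_0^3 u'(x) v'(x) dx = ∫_0^3 f v dx for all v ∈ V (homogeneous Neumann, so boundary terms vanish).
Substituting f(x) = 3*cos(π*x), the right-hand side is ∫_0^3 (3*cos(π*x)) v dx.
Compatibility check (pure Neumann): taking v ≡ 1 ∈ V gives 0 = ∫_0^3 f dx + (0) − (0), i.e. ∫_0^3 f dx must equal u'(0) − u'(3) = 0. Indeed ∫_0^3 (3*cos(π*x)) dx = 0, so the data are compatible. The solution is then unique only up to an additive constant (fix it e.g. by requiring ∫_0^3 u dx = 0).


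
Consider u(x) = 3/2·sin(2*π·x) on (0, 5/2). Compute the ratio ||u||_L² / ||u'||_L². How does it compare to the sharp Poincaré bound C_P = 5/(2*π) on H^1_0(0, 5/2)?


||u||_L² / ||u'||_L² = 1/(2*π) < C_P = 5/(2*π).

u(x) = 3/2·sin(2*π·x), so u'(x) = 3*π*cos(2*π*x).
Writing u(x) = A·sin(kπx/L) with A = 3/2 and k = 5, use ∫_0^L sin²(kπx/L) dx = L/2 and ∫_0^L cos²(kπx/L) dx = L/2.
u² = 9/4·sin²(2*π·x) and (u')² = 9*π^2·cos²(2*π·x), and each of sin², cos² integrates to L/2 = 5/4 over (0, 5/2).
∫_0^5/2 u² dx = 45/16, so ||u||_L² = 3*sqrt(5)/4.
∫_0^5/2 (u')² dx = 45*π^2/4, so ||u'||_L² = 3*sqrt(5)*π/2.
Ratio ||u||_L² / ||u'||_L² = 1/(2*π).
Sharp Poincaré constant on H^1_0(0, 5/2) is C_P = L/π = 5/(2*π), achieved by sin(2*π/5·x).
This is the k = 5 harmonic; the ratio L/(kπ) is strictly less than C_P = L/π, consistent with the sharp inequality ||u||_L² ≤ C_P ||u'||_L².


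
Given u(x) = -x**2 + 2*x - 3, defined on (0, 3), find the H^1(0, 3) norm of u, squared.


||u||_{H^1}^2 = 213/5

The H^1 norm (squared) on an interval (0, L) is
  ||u||_{H^1}^2 = ∫_0^L u(x)^2 dx + ∫_0^L u'(x)^2 dx.
Compute u'(x) = 2 - 2*x.
Then u(x)^2 = x**4 - 4*x**3 + 10*x**2 - 12*x + 9 and u'(x)^2 = 4*x**2 - 8*x + 4.
Integrate each monomial from 0 to 3 using ∫_0^3 c·x^n dx = c·3^(n+1)/(n+1):
  ∫_0^3 u(x)^2 dx = ∫_0^3 (x^4 - 4*x^3 + 10*x^2 - 12*x + 9) dx. Term by term:
    ∫_0^3 x^4 dx = 243/5;  ∫_0^3 -4*x^3 dx = -81;  ∫_0^3 10*x^2 dx = 90;
    ∫_0^3 -12*x dx = -54;  ∫_0^3 9 dx = 27.
  Sum: 243/5 − 81 + 90 − 54 + 27 = 153/5.
  ∫_0^3 u'(x)^2 dx = ∫_0^3 (4*x^2 - 8*x + 4) dx. Term by term:
    ∫_0^3 4*x^2 dx = 36;  ∫_0^3 -8*x dx = -36;  ∫_0^3 4 dx = 12.
  Sum: 36 − 36 + 12 = 12.
Adding: ||u||_{H^1}^2 = 153/5 + 12 = 213/5.


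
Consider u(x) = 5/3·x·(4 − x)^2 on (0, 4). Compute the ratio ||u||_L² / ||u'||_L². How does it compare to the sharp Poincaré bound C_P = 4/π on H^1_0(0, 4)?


||u||_L² / ||u'||_L² = 2*sqrt(14)/7 < C_P = 4/π.

u(x) = 5/3·x·(4 − x)^2, so u'(x) = 5*x^2 - 80*x/3 + 80/3.
u(x) = 5/3·x·(4 − x)^2 vanishes at x = 0 and x = 4, so u ∈ H^1_0(0, 4). Differentiate via the product rule and integrate the resulting polynomials term by term.
  ∫_0^4 u² dx = ∫_0^4 (25*x^6/9 - 400*x^5/9 + 800*x^4/3 - 6400*x^3/9 + 6400*x^2/9) dx. Term by term:
    ∫_0^4 25*x^6/9 dx = 409600/63;  ∫_0^4 -400*x^5/9 dx = -819200/27;  ∫_0^4 800*x^4/3 dx = 163840/3;
    ∫_0^4 -6400*x^3/9 dx = -409600/9;  ∫_0^4 6400*x^2/9 dx = 409600/27.
  Sum: 409600/63 − 819200/27 + 163840/3 − 409600/9 + 409600/27 = 81920/189.
  ∫_0^4 (u')² dx = ∫_0^4 (25*x^4 - 800*x^3/3 + 8800*x^2/9 - 12800*x/9 + 6400/9) dx. Term by term:
    ∫_0^4 25*x^4 dx = 5120;  ∫_0^4 -800*x^3/3 dx = -51200/3;  ∫_0^4 8800*x^2/9 dx = 563200/27;
    ∫_0^4 -12800*x/9 dx = -102400/9;  ∫_0^4 6400/9 dx = 25600/9.
  Sum: 5120 − 51200/3 + 563200/27 − 102400/9 + 25600/9 = 10240/27.
∫_0^4 u² dx = 81920/189, so ||u||_L² = 128*sqrt(105)/63.
∫_0^4 (u')² dx = 10240/27, so ||u'||_L² = 32*sqrt(30)/9.
Ratio ||u||_L² / ||u'||_L² = 2*sqrt(14)/7.
Sharp Poincaré constant on H^1_0(0, 4) is C_P = L/π = 4/π, achieved by sin(π/4·x).
A polynomial bump cannot attain the sharp Poincaré constant (only the first sine eigenfunction does), so the ratio is strictly less than C_P, consistent with ||u||_L² ≤ C_P ||u'||_L².


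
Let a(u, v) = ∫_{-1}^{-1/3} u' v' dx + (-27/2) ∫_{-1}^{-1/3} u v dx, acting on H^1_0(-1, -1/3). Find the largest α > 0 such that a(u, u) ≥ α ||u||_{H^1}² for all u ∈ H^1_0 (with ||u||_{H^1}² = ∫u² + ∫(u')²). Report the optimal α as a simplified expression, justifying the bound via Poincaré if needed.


α = 9*(-6 + π^2)/(4 + 9*π^2)

Coercivity of a(·,·) on H^1_0(-1, -1/3) means a(u, u) ≥ α ||u||_{H^1}² for every u ∈ H^1_0.
The interval has length L = 2/3, and Poincaré/coercivity depend only on L. Here a(u, u) = ∫(u')² + (-27/2)·∫u².
Here c = -27/2 < 0 with |c| < (π/L)² = 9*π^2/4, so coercivity still holds. The condition a(u,u) ≥ α||u||_{H^1}² reads (1−α)∫(u')² ≥ (α−c)∫u². Any admissible α is ≤ 1 (rapidly oscillating u have ∫u²/∫(u')² → 0), and α = 1 would force 0 ≥ (1−c)∫u², impossible since c < 1; so 1−α > 0. By the sharp Poincaré inequality on H^1_0 of an interval of length L, ∫(u')² ≥ (π/L)²∫u² with equality for the first sine mode sin(π(x−x₀)/L) (x₀ the left endpoint), so the inequality holds for all u iff (1−α)(π/L)² ≥ α − c, i.e. α ≤ ((π/L)² + c)/((π/L)² + 1) = (1 + c(L/π)²)/(1 + (L/π)²). (Direct route, valid since c ≤ 0: Poincaré gives c∫u² ≥ c(L/π)²∫(u')², so a(u,u) ≥ (1 + c(L/π)²)∫(u')², while ||u||_{H^1}² ≤ (1 + (L/π)²)∫(u')²; dividing yields the same α.) With (π/L)² = 9*π^2/4 and c = -27/2, the largest admissible constant is α = ((π/L)² + c)/((π/L)² + 1).
Simplifying, α = 9*(-6 + π^2)/(4 + 9*π^2).


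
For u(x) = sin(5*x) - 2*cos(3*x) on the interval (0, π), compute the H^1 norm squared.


||u||_{H^1(0,π)}^2 = 33*π

u'(x) = 6*sin(3*x) + 5*cos(5*x).
Expand u² and (u')² and integrate term by term on (0, π), using: for integers n ≥ 1, ∫_0^π sin²(nx) dx = ∫_0^π cos²(nx) dx = π/2; for n ≠ n', ∫_0^π sin(nx)sin(n'x) dx = ∫_0^π cos(nx)cos(n'x) dx = 0; and by product-to-sum, ∫_0^π sin(nx)cos(n'x) dx = ½∫_0^π [sin((n+n')x) + sin((n−n')x)] dx, which is 0 when n+n' is even and 2n/(n²−n'²) when n+n' is odd (it need not vanish on (0, π)).
  u² squared terms: (-2)²·∫cos(3x)² dx = 4·π/2 = 2*π;  (1)²·∫sin(5x)² dx = 1·π/2 = π/2.
  u² cross terms: 2·(-2)·(1)·∫cos(3x)·sin(5x) dx = -4·(0) = 0.
  So ∫_0^π u² dx = 2*π + π/2 + 0 = 5*π/2.
  (u')² squared terms: (5)²·∫cos(5x)² dx = 25·π/2 = 25*π/2;  (6)²·∫sin(3x)² dx = 36·π/2 = 18*π.
  (u')² cross terms: 2·(5)·(6)·∫cos(5x)·sin(3x) dx = 60·(0) = 0.
  So ∫_0^π (u')² dx = 25*π/2 + 18*π + 0 = 61*π/2.
||u||_{H^1}^2 = (5*π/2) + (61*π/2) = 33*π.


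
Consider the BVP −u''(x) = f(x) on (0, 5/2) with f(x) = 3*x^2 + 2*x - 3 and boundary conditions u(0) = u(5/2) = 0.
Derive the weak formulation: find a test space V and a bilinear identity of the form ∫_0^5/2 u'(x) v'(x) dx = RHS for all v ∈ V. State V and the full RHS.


V = H^1_0(0, 5/2) (so v(0) = v(5/2) = 0); weak form: ∫_0^5/2 u'v' dx = ∫_0^5/2 (3*x^2 + 2*x - 3) v dx for all v ∈ V.

Multiply both sides by a test function v and integrate from 0 to 5/2:
  ∫_0^5/2 −u''(x) v(x) dx = ∫_0^5/2 f(x) v(x) dx.
Integrate the LHS by parts once:
  ∫_0^5/2 −u'' v dx = −[u'(x) v(x)]_0^5/2 + ∫_0^5/2 u'(x) v'(x) dx.
Thus ∫_0^5/2 u'(x) v'(x) dx = ∫_0^5/2 f(x) v(x) dx + [u'(x) v(x)]_0^5/2.
Choose V so that boundary terms are either known or forced to vanish.
u is Dirichlet: u(0) = u(5/2) = 0. Let V = H^1_0(0, 5/2); then v(0) = v(5/2) = 0, and [u' v]_0^5/2 = 0.
Weak formulation: find u (satisfying any essential BC) such that ∫_0^5/2 u'(x) v'(x) dx = ∫_0^5/2 f v dx for all v ∈ V.
Substituting f(x) = 3*x^2 + 2*x - 3, the right-hand side is ∫_0^5/2 (3*x^2 + 2*x - 3) v dx.


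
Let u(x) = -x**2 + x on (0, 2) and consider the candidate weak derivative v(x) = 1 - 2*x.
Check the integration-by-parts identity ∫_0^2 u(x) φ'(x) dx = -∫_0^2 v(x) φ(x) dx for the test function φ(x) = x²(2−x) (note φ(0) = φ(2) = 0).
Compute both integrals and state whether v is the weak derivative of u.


LHS = 28/15, RHS = 28/15. Yes, v = u' weakly.

u(x) = -x**2 + x, classical derivative u'(x) = 1 - 2*x.
φ(x) = x²(2−x), so φ'(x) = x*(4 - 3*x).
Note φ(0) = φ(2) = 0, so the boundary term u·φ vanishes.
LHS = ∫_0^2 u(x) φ'(x) dx = ∫_0^2 (3*x^4 - 7*x^3 + 4*x^2) dx. Term by term:
  ∫_0^2 3*x^4 dx = 96/5;  ∫_0^2 -7*x^3 dx = -28;  ∫_0^2 4*x^2 dx = 32/3.
Sum: 96/5 − 28 + 32/3 = 28/15.
So LHS = 28/15.
∫_0^2 v(x) φ(x) dx = ∫_0^2 (2*x^4 - 5*x^3 + 2*x^2) dx. Term by term:
  ∫_0^2 2*x^4 dx = 64/5;  ∫_0^2 -5*x^3 dx = -20;  ∫_0^2 2*x^2 dx = 16/3.
Sum: 64/5 − 20 + 16/3 = -28/15.
So RHS = -∫_0^2 v(x) φ(x) dx = 28/15.
LHS = RHS, so the identity holds for this test φ.
Moreover u is smooth here and v(x) = u'(x) = 1 - 2*x pointwise, so the identity holds for every test function. Hence v is the weak derivative of u.


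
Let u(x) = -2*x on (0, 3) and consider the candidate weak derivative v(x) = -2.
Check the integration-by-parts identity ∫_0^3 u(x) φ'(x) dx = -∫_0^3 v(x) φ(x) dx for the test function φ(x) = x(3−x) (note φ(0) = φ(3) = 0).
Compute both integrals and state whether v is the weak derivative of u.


LHS = 9, RHS = 9. Yes, v = u' weakly.

u(x) = -2*x, classical derivative u'(x) = -2.
φ(x) = x(3−x), so φ'(x) = 3 - 2*x.
Note φ(0) = φ(3) = 0, so the boundary term u·φ vanishes.
LHS = ∫_0^3 u(x) φ'(x) dx = ∫_0^3 (4*x^2 - 6*x) dx. Term by term:
  ∫_0^3 4*x^2 dx = 36;  ∫_0^3 -6*x dx = -27.
Sum: 36 − 27 = 9.
So LHS = 9.
∫_0^3 v(x) φ(x) dx = ∫_0^3 (2*x^2 - 6*x) dx. Term by term:
  ∫_0^3 2*x^2 dx = 18;  ∫_0^3 -6*x dx = -27.
Sum: 18 − 27 = -9.
So RHS = -∫_0^3 v(x) φ(x) dx = 9.
LHS = RHS, so the identity holds for this test φ.
Moreover u is smooth here and v(x) = u'(x) = -2 pointwise, so the identity holds for every test function. Hence v is the weak derivative of u.


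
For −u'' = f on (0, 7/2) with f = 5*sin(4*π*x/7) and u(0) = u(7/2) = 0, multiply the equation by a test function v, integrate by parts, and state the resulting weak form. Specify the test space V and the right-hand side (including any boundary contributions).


V = H^1_0(0, 7/2) (so v(0) = v(7/2) = 0); weak form: ∫_0^7/2 u'v' dx = ∫_0^7/2 (5*sin(4*π*x/7)) v dx for all v ∈ V.

Multiply both sides by a test function v and integrate from 0 to 7/2:
  ∫_0^7/2 −u''(x) v(x) dx = ∫_0^7/2 f(x) v(x) dx.
Integrate the LHS by parts once:
  ∫_0^7/2 −u'' v dx = −[u'(x) v(x)]_0^7/2 + ∫_0^7/2 u'(x) v'(x) dx.
Thus ∫_0^7/2 u'(x) v'(x) dx = ∫_0^7/2 f(x) v(x) dx + [u'(x) v(x)]_0^7/2.
Choose V so that boundary terms are either known or forced to vanish.
u is Dirichlet: u(0) = u(7/2) = 0. Let V = H^1_0(0, 7/2); then v(0) = v(7/2) = 0, and [u' v]_0^7/2 = 0.
Weak formulation: find u (satisfying any essential BC) such that ∫_0^7/2 u'(x) v'(x) dx = ∫_0^7/2 f v dx for all v ∈ V.
Substituting f(x) = 5*sin(4*π*x/7), the right-hand side is ∫_0^7/2 (5*sin(4*π*x/7)) v dx.


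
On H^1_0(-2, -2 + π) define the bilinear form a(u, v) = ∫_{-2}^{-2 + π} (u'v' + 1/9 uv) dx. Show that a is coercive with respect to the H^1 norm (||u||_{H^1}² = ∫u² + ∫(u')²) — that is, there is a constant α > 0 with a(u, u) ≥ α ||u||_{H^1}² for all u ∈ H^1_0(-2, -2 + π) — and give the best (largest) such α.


α = 5/9

Coercivity of a(·,·) on H^1_0(-2, -2 + π) means a(u, u) ≥ α ||u||_{H^1}² for every u ∈ H^1_0.
The interval has length L = π, and Poincaré/coercivity depend only on L. Here a(u, u) = ∫(u')² + (1/9)·∫u².
Here 0 < c = 1/9 < 1. The condition a(u,u) ≥ α||u||_{H^1}² reads (1−α)∫(u')² ≥ (α−c)∫u². Any admissible α is ≤ 1 (rapidly oscillating u have ∫u²/∫(u')² → 0), and α = 1 would force 0 ≥ (1−c)∫u², impossible since c < 1; so 1−α > 0. By the sharp Poincaré inequality on H^1_0 of an interval of length L, ∫(u')² ≥ (π/L)²∫u² with equality for the first sine mode sin(π(x−x₀)/L) (x₀ the left endpoint), so the inequality holds for all u iff (1−α)(π/L)² ≥ α − c, i.e. α ≤ ((π/L)² + c)/((π/L)² + 1) = (1 + c(L/π)²)/(1 + (L/π)²). With (π/L)² = 1 and c = 1/9, the largest admissible constant is α = ((π/L)² + c)/((π/L)² + 1).
Simplifying, α = 5/9.


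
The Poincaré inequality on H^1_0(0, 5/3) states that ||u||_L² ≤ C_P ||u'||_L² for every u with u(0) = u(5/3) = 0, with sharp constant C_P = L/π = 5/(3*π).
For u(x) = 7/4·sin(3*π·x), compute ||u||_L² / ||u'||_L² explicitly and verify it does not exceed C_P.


||u||_L² / ||u'||_L² = 1/(3*π) < C_P = 5/(3*π).

u(x) = 7/4·sin(3*π·x), so u'(x) = 21*π*cos(3*π*x)/4.
Writing u(x) = A·sin(kπx/L) with A = 7/4 and k = 5, use ∫_0^L sin²(kπx/L) dx = L/2 and ∫_0^L cos²(kπx/L) dx = L/2.
u² = 49/16·sin²(3*π·x) and (u')² = 441*π^2/16·cos²(3*π·x), and each of sin², cos² integrates to L/2 = 5/6 over (0, 5/3).
∫_0^5/3 u² dx = 245/96, so ||u||_L² = 7*sqrt(30)/24.
∫_0^5/3 (u')² dx = 735*π^2/32, so ||u'||_L² = 7*sqrt(30)*π/8.
Ratio ||u||_L² / ||u'||_L² = 1/(3*π).
Sharp Poincaré constant on H^1_0(0, 5/3) is C_P = L/π = 5/(3*π), achieved by sin(3*π/5·x).
This is the k = 5 harmonic; the ratio L/(kπ) is strictly less than C_P = L/π, consistent with the sharp inequality ||u||_L² ≤ C_P ||u'||_L².


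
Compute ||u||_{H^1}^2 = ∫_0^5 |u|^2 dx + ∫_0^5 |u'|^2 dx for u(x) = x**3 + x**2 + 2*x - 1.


||u||_{H^1}^2 = 1181525/42

The H^1 norm (squared) on an interval (0, L) is
  ||u||_{H^1}^2 = ∫_0^L u(x)^2 dx + ∫_0^L u'(x)^2 dx.
Compute u'(x) = 3*x**2 + 2*x + 2.
Then u(x)^2 = x**6 + 2*x**5 + 5*x**4 + 2*x**3 + 2*x**2 - 4*x + 1 and u'(x)^2 = 9*x**4 + 12*x**3 + 16*x**2 + 8*x + 4.
Integrate each monomial from 0 to 5 using ∫_0^5 c·x^n dx = c·5^(n+1)/(n+1):
  ∫_0^5 u(x)^2 dx = ∫_0^5 (x^6 + 2*x^5 + 5*x^4 + 2*x^3 + 2*x^2 - 4*x + 1) dx. Term by term:
    ∫_0^5 x^6 dx = 78125/7;  ∫_0^5 2*x^5 dx = 15625/3;  ∫_0^5 5*x^4 dx = 3125;
    ∫_0^5 2*x^3 dx = 625/2;  ∫_0^5 2*x^2 dx = 250/3;  ∫_0^5 -4*x dx = -50;
    ∫_0^5 1 dx = 5.
  Sum: 78125/7 + 15625/3 + 3125 + 625/2 + 250/3 − 50 + 5 = 833485/42.
  ∫_0^5 u'(x)^2 dx = ∫_0^5 (9*x^4 + 12*x^3 + 16*x^2 + 8*x + 4) dx. Term by term:
    ∫_0^5 9*x^4 dx = 5625;  ∫_0^5 12*x^3 dx = 1875;  ∫_0^5 16*x^2 dx = 2000/3;
    ∫_0^5 8*x dx = 100;  ∫_0^5 4 dx = 20.
  Sum: 5625 + 1875 + 2000/3 + 100 + 20 = 24860/3.
Adding: ||u||_{H^1}^2 = 833485/42 + 24860/3 = 1181525/42.


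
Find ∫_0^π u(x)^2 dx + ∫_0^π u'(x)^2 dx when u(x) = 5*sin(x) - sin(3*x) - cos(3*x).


||u||_{H^1(0,π)}^2 = 35*π

u'(x) = 3*sin(3*x) + 5*cos(x) - 3*cos(3*x).
Expand u² and (u')² and integrate term by term on (0, π), using: for integers n ≥ 1, ∫_0^π sin²(nx) dx = ∫_0^π cos²(nx) dx = π/2; for n ≠ n', ∫_0^π sin(nx)sin(n'x) dx = ∫_0^π cos(nx)cos(n'x) dx = 0; and by product-to-sum, ∫_0^π sin(nx)cos(n'x) dx = ½∫_0^π [sin((n+n')x) + sin((n−n')x)] dx, which is 0 when n+n' is even and 2n/(n²−n'²) when n+n' is odd (it need not vanish on (0, π)).
  u² squared terms: (-1)²·∫cos(3x)² dx = 1·π/2 = π/2;  (-1)²·∫sin(3x)² dx = 1·π/2 = π/2;  (5)²·∫sin(x)² dx = 25·π/2 = 25*π/2.
  u² cross terms: 2·(-1)·(-1)·∫cos(3x)·sin(3x) dx = 2·(0) = 0;  2·(-1)·(5)·∫cos(3x)·sin(x) dx = -10·(0) = 0;  2·(-1)·(5)·∫sin(3x)·sin(x) dx = -10·(0) = 0.
  So ∫_0^π u² dx = π/2 + π/2 + 25*π/2 + 0 + 0 + 0 = 27*π/2.
  (u')² squared terms: (-3)²·∫cos(3x)² dx = 9·π/2 = 9*π/2;  (3)²·∫sin(3x)² dx = 9·π/2 = 9*π/2;  (5)²·∫cos(x)² dx = 25·π/2 = 25*π/2.
  (u')² cross terms: 2·(-3)·(3)·∫cos(3x)·sin(3x) dx = -18·(0) = 0;  2·(-3)·(5)·∫cos(3x)·cos(x) dx = -30·(0) = 0;  2·(3)·(5)·∫sin(3x)·cos(x) dx = 30·(0) = 0.
  So ∫_0^π (u')² dx = 9*π/2 + 9*π/2 + 25*π/2 + 0 + 0 + 0 = 43*π/2.
||u||_{H^1}^2 = (27*π/2) + (43*π/2) = 35*π.


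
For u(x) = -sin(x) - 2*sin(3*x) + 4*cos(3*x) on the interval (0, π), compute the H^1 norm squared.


||u||_{H^1(0,π)}^2 = 101*π

u'(x) = -12*sin(3*x) - cos(x) - 6*cos(3*x).
Expand u² and (u')² and integrate term by term on (0, π), using: for integers n ≥ 1, ∫_0^π sin²(nx) dx = ∫_0^π cos²(nx) dx = π/2; for n ≠ n', ∫_0^π sin(nx)sin(n'x) dx = ∫_0^π cos(nx)cos(n'x) dx = 0; and by product-to-sum, ∫_0^π sin(nx)cos(n'x) dx = ½∫_0^π [sin((n+n')x) + sin((n−n')x)] dx, which is 0 when n+n' is even and 2n/(n²−n'²) when n+n' is odd (it need not vanish on (0, π)).
  u² squared terms: (-1)²·∫sin(x)² dx = 1·π/2 = π/2;  (-2)²·∫sin(3x)² dx = 4·π/2 = 2*π;  (4)²·∫cos(3x)² dx = 16·π/2 = 8*π.
  u² cross terms: 2·(-1)·(-2)·∫sin(x)·sin(3x) dx = 4·(0) = 0;  2·(-1)·(4)·∫sin(x)·cos(3x) dx = -8·(0) = 0;  2·(-2)·(4)·∫sin(3x)·cos(3x) dx = -16·(0) = 0.
  So ∫_0^π u² dx = π/2 + 2*π + 8*π + 0 + 0 + 0 = 21*π/2.
  (u')² squared terms: (-1)²·∫cos(x)² dx = 1·π/2 = π/2;  (-12)²·∫sin(3x)² dx = 144·π/2 = 72*π;  (-6)²·∫cos(3x)² dx = 36·π/2 = 18*π.
  (u')² cross terms: 2·(-1)·(-12)·∫cos(x)·sin(3x) dx = 24·(0) = 0;  2·(-1)·(-6)·∫cos(x)·cos(3x) dx = 12·(0) = 0;  2·(-12)·(-6)·∫sin(3x)·cos(3x) dx = 144·(0) = 0.
  So ∫_0^π (u')² dx = π/2 + 72*π + 18*π + 0 + 0 + 0 = 181*π/2.
||u||_{H^1}^2 = (21*π/2) + (181*π/2) = 101*π.


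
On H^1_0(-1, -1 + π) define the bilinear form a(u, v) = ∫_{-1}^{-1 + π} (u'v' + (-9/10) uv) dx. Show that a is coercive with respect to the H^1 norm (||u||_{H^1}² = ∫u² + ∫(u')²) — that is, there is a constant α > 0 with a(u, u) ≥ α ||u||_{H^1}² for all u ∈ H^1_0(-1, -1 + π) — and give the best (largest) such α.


α = 1/20

Coercivity of a(·,·) on H^1_0(-1, -1 + π) means a(u, u) ≥ α ||u||_{H^1}² for every u ∈ H^1_0.
The interval has length L = π, and Poincaré/coercivity depend only on L. Here a(u, u) = ∫(u')² + (-9/10)·∫u².
Here c = -9/10 < 0 with |c| < (π/L)² = 1, so coercivity still holds. The condition a(u,u) ≥ α||u||_{H^1}² reads (1−α)∫(u')² ≥ (α−c)∫u². Any admissible α is ≤ 1 (rapidly oscillating u have ∫u²/∫(u')² → 0), and α = 1 would force 0 ≥ (1−c)∫u², impossible since c < 1; so 1−α > 0. By the sharp Poincaré inequality on H^1_0 of an interval of length L, ∫(u')² ≥ (π/L)²∫u² with equality for the first sine mode sin(π(x−x₀)/L) (x₀ the left endpoint), so the inequality holds for all u iff (1−α)(π/L)² ≥ α − c, i.e. α ≤ ((π/L)² + c)/((π/L)² + 1) = (1 + c(L/π)²)/(1 + (L/π)²). (Direct route, valid since c ≤ 0: Poincaré gives c∫u² ≥ c(L/π)²∫(u')², so a(u,u) ≥ (1 + c(L/π)²)∫(u')², while ||u||_{H^1}² ≤ (1 + (L/π)²)∫(u')²; dividing yields the same α.) With (π/L)² = 1 and c = -9/10, the largest admissible constant is α = ((π/L)² + c)/((π/L)² + 1).
Simplifying, α = 1/20.


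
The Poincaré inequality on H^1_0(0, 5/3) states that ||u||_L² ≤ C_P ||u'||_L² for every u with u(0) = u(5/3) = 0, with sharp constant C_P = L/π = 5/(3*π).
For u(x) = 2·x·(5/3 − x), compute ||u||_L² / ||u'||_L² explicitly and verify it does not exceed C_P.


||u||_L² / ||u'||_L² = sqrt(10)/6 < C_P = 5/(3*π).

u(x) = 2·x·(5/3 − x), so u'(x) = 10/3 - 4*x.
u(x) = 2·x·(5/3 − x) vanishes at x = 0 and x = 5/3, so u ∈ H^1_0(0, 5/3). Differentiate via the product rule and integrate the resulting polynomials term by term.
  ∫_0^5/3 u² dx = ∫_0^5/3 (4*x^4 - 40*x^3/3 + 100*x^2/9) dx. Term by term:
    ∫_0^5/3 4*x^4 dx = 2500/243;  ∫_0^5/3 -40*x^3/3 dx = -6250/243;  ∫_0^5/3 100*x^2/9 dx = 12500/729.
  Sum: 2500/243 − 6250/243 + 12500/729 = 1250/729.
  ∫_0^5/3 (u')² dx = ∫_0^5/3 (16*x^2 - 80*x/3 + 100/9) dx. Term by term:
    ∫_0^5/3 16*x^2 dx = 2000/81;  ∫_0^5/3 -80*x/3 dx = -1000/27;  ∫_0^5/3 100/9 dx = 500/27.
  Sum: 2000/81 − 1000/27 + 500/27 = 500/81.
∫_0^5/3 u² dx = 1250/729, so ||u||_L² = 25*sqrt(2)/27.
∫_0^5/3 (u')² dx = 500/81, so ||u'||_L² = 10*sqrt(5)/9.
Ratio ||u||_L² / ||u'||_L² = sqrt(10)/6.
Sharp Poincaré constant on H^1_0(0, 5/3) is C_P = L/π = 5/(3*π), achieved by sin(3*π/5·x).
A polynomial bump cannot attain the sharp Poincaré constant (only the first sine eigenfunction does), so the ratio is strictly less than C_P, consistent with ||u||_L² ≤ C_P ||u'||_L².


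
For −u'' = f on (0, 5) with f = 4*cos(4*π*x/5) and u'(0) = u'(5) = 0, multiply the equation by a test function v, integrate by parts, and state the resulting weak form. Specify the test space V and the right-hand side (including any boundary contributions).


V = H^1(0, 5) (no boundary constraint on v; u is determined up to an additive constant); weak form: ∫_0^5 u'v' dx = ∫_0^5 (4*cos(4*π*x/5)) v dx for all v ∈ V.

Multiply both sides by a test function v and integrate from 0 to 5:
  ∫_0^5 −u''(x) v(x) dx = ∫_0^5 f(x) v(x) dx.
Integrate the LHS by parts once:
  ∫_0^5 −u'' v dx = −[u'(x) v(x)]_0^5 + ∫_0^5 u'(x) v'(x) dx.
Thus ∫_0^5 u'(x) v'(x) dx = ∫_0^5 f(x) v(x) dx + [u'(x) v(x)]_0^5.
Choose V so that boundary terms are either known or forced to vanish.
u has homogeneous Neumann: u'(0) = u'(5) = 0. So [u' v]_0^5 = 0·v(5) − 0·v(0) = 0 for any v; take V = H^1(0, 5).
Weak formulation: find u (satisfying any essential BC) such that ∫_0^5 u'(x) v'(x) dx = ∫_0^5 f v dx for all v ∈ V (homogeneous Neumann, so boundary terms vanish).
Substituting f(x) = 4*cos(4*π*x/5), the right-hand side is ∫_0^5 (4*cos(4*π*x/5)) v dx.
Compatibility check (pure Neumann): taking v ≡ 1 ∈ V gives 0 = ∫_0^5 f dx + (0) − (0), i.e. ∫_0^5 f dx must equal u'(0) − u'(5) = 0. Indeed ∫_0^5 (4*cos(4*π*x/5)) dx = 0, so the data are compatible. The solution is then unique only up to an additive constant (fix it e.g. by requiring ∫_0^5 u dx = 0).


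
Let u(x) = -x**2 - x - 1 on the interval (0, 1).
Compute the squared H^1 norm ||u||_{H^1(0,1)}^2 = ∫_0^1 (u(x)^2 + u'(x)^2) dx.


||u||_{H^1}^2 = 241/30

The H^1 norm (squared) on an interval (0, L) is
  ||u||_{H^1}^2 = ∫_0^L u(x)^2 dx + ∫_0^L u'(x)^2 dx.
Compute u'(x) = -2*x - 1.
Then u(x)^2 = x**4 + 2*x**3 + 3*x**2 + 2*x + 1 and u'(x)^2 = 4*x**2 + 4*x + 1.
Integrate each monomial from 0 to 1 using ∫_0^1 c·x^n dx = c·1^(n+1)/(n+1):
  ∫_0^1 u(x)^2 dx = ∫_0^1 (x^4 + 2*x^3 + 3*x^2 + 2*x + 1) dx. Term by term:
    ∫_0^1 x^4 dx = 1/5;  ∫_0^1 2*x^3 dx = 1/2;  ∫_0^1 3*x^2 dx = 1;
    ∫_0^1 2*x dx = 1;  ∫_0^1 1 dx = 1.
  Sum: 1/5 + 1/2 + 1 + 1 + 1 = 37/10.
  ∫_0^1 u'(x)^2 dx = ∫_0^1 (4*x^2 + 4*x + 1) dx. Term by term:
    ∫_0^1 4*x^2 dx = 4/3;  ∫_0^1 4*x dx = 2;  ∫_0^1 1 dx = 1.
  Sum: 4/3 + 2 + 1 = 13/3.
Adding: ||u||_{H^1}^2 = 37/10 + 13/3 = 241/30.


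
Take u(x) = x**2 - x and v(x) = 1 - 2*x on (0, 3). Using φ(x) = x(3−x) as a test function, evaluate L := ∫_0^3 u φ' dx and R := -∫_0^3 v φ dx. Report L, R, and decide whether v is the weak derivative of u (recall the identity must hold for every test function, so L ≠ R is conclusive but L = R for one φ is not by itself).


LHS = -9, RHS = 9. No, v is not the weak derivative of u.

u(x) = x**2 - x, classical derivative u'(x) = 2*x - 1.
φ(x) = x(3−x), so φ'(x) = 3 - 2*x.
Note φ(0) = φ(3) = 0, so the boundary term u·φ vanishes.
LHS = ∫_0^3 u(x) φ'(x) dx = ∫_0^3 (-2*x^3 + 5*x^2 - 3*x) dx. Term by term:
  ∫_0^3 -2*x^3 dx = -81/2;  ∫_0^3 5*x^2 dx = 45;  ∫_0^3 -3*x dx = -27/2.
Sum: -81/2 + 45 − 27/2 = -9.
So LHS = -9.
∫_0^3 v(x) φ(x) dx = ∫_0^3 (2*x^3 - 7*x^2 + 3*x) dx. Term by term:
  ∫_0^3 2*x^3 dx = 81/2;  ∫_0^3 -7*x^2 dx = -63;  ∫_0^3 3*x dx = 27/2.
Sum: 81/2 − 63 + 27/2 = -9.
So RHS = -∫_0^3 v(x) φ(x) dx = 9.
LHS − RHS = -18 ≠ 0, so the identity fails.
(For a valid weak derivative the identity must hold for EVERY test function, in particular this one. The failure shows v is NOT the weak derivative of u.)
Correct weak derivative would be u'(x) = 2*x - 1.


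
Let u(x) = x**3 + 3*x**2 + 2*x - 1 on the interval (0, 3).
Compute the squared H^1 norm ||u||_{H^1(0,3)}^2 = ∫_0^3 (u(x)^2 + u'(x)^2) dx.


||u||_{H^1}^2 = 249279/70

The H^1 norm (squared) on an interval (0, L) is
  ||u||_{H^1}^2 = ∫_0^L u(x)^2 dx + ∫_0^L u'(x)^2 dx.
Compute u'(x) = 3*x**2 + 6*x + 2.
Then u(x)^2 = x**6 + 6*x**5 + 13*x**4 + 10*x**3 - 2*x**2 - 4*x + 1 and u'(x)^2 = 9*x**4 + 36*x**3 + 48*x**2 + 24*x + 4.
Integrate each monomial from 0 to 3 using ∫_0^3 c·x^n dx = c·3^(n+1)/(n+1):
  ∫_0^3 u(x)^2 dx = ∫_0^3 (x^6 + 6*x^5 + 13*x^4 + 10*x^3 - 2*x^2 - 4*x + 1) dx. Term by term:
    ∫_0^3 x^6 dx = 2187/7;  ∫_0^3 6*x^5 dx = 729;  ∫_0^3 13*x^4 dx = 3159/5;
    ∫_0^3 10*x^3 dx = 405/2;  ∫_0^3 -2*x^2 dx = -18;  ∫_0^3 -4*x dx = -18;
    ∫_0^3 1 dx = 3.
  Sum: 2187/7 + 729 + 3159/5 + 405/2 − 18 − 18 + 3 = 128991/70.
  ∫_0^3 u'(x)^2 dx = ∫_0^3 (9*x^4 + 36*x^3 + 48*x^2 + 24*x + 4) dx. Term by term:
    ∫_0^3 9*x^4 dx = 2187/5;  ∫_0^3 36*x^3 dx = 729;  ∫_0^3 48*x^2 dx = 432;
    ∫_0^3 24*x dx = 108;  ∫_0^3 4 dx = 12.
  Sum: 2187/5 + 729 + 432 + 108 + 12 = 8592/5.
Adding: ||u||_{H^1}^2 = 128991/70 + 8592/5 = 249279/70.


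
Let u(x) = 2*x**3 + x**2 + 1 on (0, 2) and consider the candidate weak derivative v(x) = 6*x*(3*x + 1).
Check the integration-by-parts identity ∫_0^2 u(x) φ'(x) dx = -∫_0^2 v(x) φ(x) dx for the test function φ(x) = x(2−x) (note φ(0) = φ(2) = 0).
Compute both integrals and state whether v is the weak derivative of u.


LHS = -184/15, RHS = -184/5. No, v is not the weak derivative of u.

u(x) = 2*x**3 + x**2 + 1, classical derivative u'(x) = 6*x**2 + 2*x.
φ(x) = x(2−x), so φ'(x) = 2 - 2*x.
Note φ(0) = φ(2) = 0, so the boundary term u·φ vanishes.
LHS = ∫_0^2 u(x) φ'(x) dx = ∫_0^2 (-4*x^4 + 2*x^3 + 2*x^2 - 2*x + 2) dx. Term by term:
  ∫_0^2 -4*x^4 dx = -128/5;  ∫_0^2 2*x^3 dx = 8;  ∫_0^2 2*x^2 dx = 16/3;
  ∫_0^2 -2*x dx = -4;  ∫_0^2 2 dx = 4.
Sum: -128/5 + 8 + 16/3 − 4 + 4 = -184/15.
So LHS = -184/15.
∫_0^2 v(x) φ(x) dx = ∫_0^2 (-18*x^4 + 30*x^3 + 12*x^2) dx. Term by term:
  ∫_0^2 -18*x^4 dx = -576/5;  ∫_0^2 30*x^3 dx = 120;  ∫_0^2 12*x^2 dx = 32.
Sum: -576/5 + 120 + 32 = 184/5.
So RHS = -∫_0^2 v(x) φ(x) dx = -184/5.
LHS − RHS = 368/15 ≠ 0, so the identity fails.
(For a valid weak derivative the identity must hold for EVERY test function, in particular this one. The failure shows v is NOT the weak derivative of u.)
Correct weak derivative would be u'(x) = 6*x**2 + 2*x.


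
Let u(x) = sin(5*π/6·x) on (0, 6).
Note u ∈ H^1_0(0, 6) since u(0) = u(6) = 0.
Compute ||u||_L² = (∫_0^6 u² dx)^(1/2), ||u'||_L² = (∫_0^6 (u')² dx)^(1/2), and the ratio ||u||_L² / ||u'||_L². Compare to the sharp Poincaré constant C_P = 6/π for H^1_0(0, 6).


||u||_L² / ||u'||_L² = 6/(5*π) < C_P = 6/π.

u(x) = sin(5*π/6·x), so u'(x) = 5*π*cos(5*π*x/6)/6.
Writing u(x) = A·sin(kπx/L) with A = 1 and k = 5, use ∫_0^L sin²(kπx/L) dx = L/2 and ∫_0^L cos²(kπx/L) dx = L/2.
u² = 1·sin²(5*π/6·x) and (u')² = 25*π^2/36·cos²(5*π/6·x), and each of sin², cos² integrates to L/2 = 3 over (0, 6).
∫_0^6 u² dx = 3, so ||u||_L² = sqrt(3).
∫_0^6 (u')² dx = 25*π^2/12, so ||u'||_L² = 5*sqrt(3)*π/6.
Ratio ||u||_L² / ||u'||_L² = 6/(5*π).
Sharp Poincaré constant on H^1_0(0, 6) is C_P = L/π = 6/π, achieved by sin(π/6·x).
This is the k = 5 harmonic; the ratio L/(kπ) is strictly less than C_P = L/π, consistent with the sharp inequality ||u||_L² ≤ C_P ||u'||_L².


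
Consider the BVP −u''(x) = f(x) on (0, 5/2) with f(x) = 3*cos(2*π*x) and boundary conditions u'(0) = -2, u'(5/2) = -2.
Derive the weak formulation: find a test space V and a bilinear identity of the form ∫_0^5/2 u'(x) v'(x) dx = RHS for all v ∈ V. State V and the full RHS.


V = H^1(0, 5/2) (v unrestricted at boundary; u is determined up to an additive constant); weak form: ∫_0^5/2 u'v' dx = ∫_0^5/2 (3*cos(2*π*x)) v dx − 2·v(5/2) + 2·v(0) for all v ∈ V.

Multiply both sides by a test function v and integrate from 0 to 5/2:
  ∫_0^5/2 −u''(x) v(x) dx = ∫_0^5/2 f(x) v(x) dx.
Integrate the LHS by parts once:
  ∫_0^5/2 −u'' v dx = −[u'(x) v(x)]_0^5/2 + ∫_0^5/2 u'(x) v'(x) dx.
Thus ∫_0^5/2 u'(x) v'(x) dx = ∫_0^5/2 f(x) v(x) dx + [u'(x) v(x)]_0^5/2.
Choose V so that boundary terms are either known or forced to vanish.
u has inhomogeneous Neumann u'(0) = -2, u'(5/2) = -2. [u' v]_0^5/2 = (-2)·v(5/2) − (-2)·v(0) = − 2·v(5/2) + 2·v(0). Take V = H^1(0, 5/2); boundary term becomes part of RHS.
Weak formulation: find u (satisfying any essential BC) such that ∫_0^5/2 u'(x) v'(x) dx = ∫_0^5/2 f v dx − 2·v(5/2) + 2·v(0) for all v ∈ V (Neumann data are natural BCs: they enter the RHS as boundary terms).
Substituting f(x) = 3*cos(2*π*x), the right-hand side is ∫_0^5/2 (3*cos(2*π*x)) v dx − 2·v(5/2) + 2·v(0).
Compatibility check (pure Neumann): taking v ≡ 1 ∈ V gives 0 = ∫_0^5/2 f dx + (-2) − (-2), i.e. ∫_0^5/2 f dx must equal u'(0) − u'(5/2) = 0. Indeed ∫_0^5/2 (3*cos(2*π*x)) dx = 0, so the data are compatible. The solution is then unique only up to an additive constant (fix it e.g. by requiring ∫_0^5/2 u dx = 0).


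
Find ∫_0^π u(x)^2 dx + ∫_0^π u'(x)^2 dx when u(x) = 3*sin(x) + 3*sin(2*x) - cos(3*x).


||u||_{H^1(0,π)}^2 = 48 + 73*π/2

u'(x) = 3*sin(3*x) + 3*cos(x) + 6*cos(2*x).
Expand u² and (u')² and integrate term by term on (0, π), using: for integers n ≥ 1, ∫_0^π sin²(nx) dx = ∫_0^π cos²(nx) dx = π/2; for n ≠ n', ∫_0^π sin(nx)sin(n'x) dx = ∫_0^π cos(nx)cos(n'x) dx = 0; and by product-to-sum, ∫_0^π sin(nx)cos(n'x) dx = ½∫_0^π [sin((n+n')x) + sin((n−n')x)] dx, which is 0 when n+n' is even and 2n/(n²−n'²) when n+n' is odd (it need not vanish on (0, π)).
  u² squared terms: (-1)²·∫cos(3x)² dx = 1·π/2 = π/2;  (3)²·∫sin(x)² dx = 9·π/2 = 9*π/2;  (3)²·∫sin(2x)² dx = 9·π/2 = 9*π/2.
  u² cross terms: 2·(-1)·(3)·∫cos(3x)·sin(x) dx = -6·(0) = 0;  2·(-1)·(3)·∫cos(3x)·sin(2x) dx = -6·(-4/5) = 24/5;  2·(3)·(3)·∫sin(x)·sin(2x) dx = 18·(0) = 0.
  So ∫_0^π u² dx = π/2 + 9*π/2 + 9*π/2 + 0 + 24/5 + 0 = 24/5 + 19*π/2.
  (u')² squared terms: (3)²·∫cos(x)² dx = 9·π/2 = 9*π/2;  (3)²·∫sin(3x)² dx = 9·π/2 = 9*π/2;  (6)²·∫cos(2x)² dx = 36·π/2 = 18*π.
  (u')² cross terms: 2·(3)·(3)·∫cos(x)·sin(3x) dx = 18·(0) = 0;  2·(3)·(6)·∫cos(x)·cos(2x) dx = 36·(0) = 0;  2·(3)·(6)·∫sin(3x)·cos(2x) dx = 36·(6/5) = 216/5.
  So ∫_0^π (u')² dx = 9*π/2 + 9*π/2 + 18*π + 0 + 0 + 216/5 = 216/5 + 27*π.
||u||_{H^1}^2 = (24/5 + 19*π/2) + (216/5 + 27*π) = 48 + 73*π/2.


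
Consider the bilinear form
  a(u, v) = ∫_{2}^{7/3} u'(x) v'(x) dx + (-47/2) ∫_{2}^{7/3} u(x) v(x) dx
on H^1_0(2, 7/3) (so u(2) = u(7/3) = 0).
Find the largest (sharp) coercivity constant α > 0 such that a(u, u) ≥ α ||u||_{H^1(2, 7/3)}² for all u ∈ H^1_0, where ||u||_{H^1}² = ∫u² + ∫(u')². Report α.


α = (-47 + 18*π^2)/(2*(1 + 9*π^2))

Coercivity of a(·,·) on H^1_0(2, 7/3) means a(u, u) ≥ α ||u||_{H^1}² for every u ∈ H^1_0.
The interval has length L = 1/3, and Poincaré/coercivity depend only on L. Here a(u, u) = ∫(u')² + (-47/2)·∫u².
Here c = -47/2 < 0 with |c| < (π/L)² = 9*π^2, so coercivity still holds. The condition a(u,u) ≥ α||u||_{H^1}² reads (1−α)∫(u')² ≥ (α−c)∫u². Any admissible α is ≤ 1 (rapidly oscillating u have ∫u²/∫(u')² → 0), and α = 1 would force 0 ≥ (1−c)∫u², impossible since c < 1; so 1−α > 0. By the sharp Poincaré inequality on H^1_0 of an interval of length L, ∫(u')² ≥ (π/L)²∫u² with equality for the first sine mode sin(π(x−x₀)/L) (x₀ the left endpoint), so the inequality holds for all u iff (1−α)(π/L)² ≥ α − c, i.e. α ≤ ((π/L)² + c)/((π/L)² + 1) = (1 + c(L/π)²)/(1 + (L/π)²). (Direct route, valid since c ≤ 0: Poincaré gives c∫u² ≥ c(L/π)²∫(u')², so a(u,u) ≥ (1 + c(L/π)²)∫(u')², while ||u||_{H^1}² ≤ (1 + (L/π)²)∫(u')²; dividing yields the same α.) With (π/L)² = 9*π^2 and c = -47/2, the largest admissible constant is α = ((π/L)² + c)/((π/L)² + 1).
Simplifying, α = (-47 + 18*π^2)/(2*(1 + 9*π^2)).


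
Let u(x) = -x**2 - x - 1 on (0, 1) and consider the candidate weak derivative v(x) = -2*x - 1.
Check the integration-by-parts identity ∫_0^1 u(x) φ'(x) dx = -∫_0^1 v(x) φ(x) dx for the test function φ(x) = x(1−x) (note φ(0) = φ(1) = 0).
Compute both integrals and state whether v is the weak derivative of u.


LHS = 1/3, RHS = 1/3. Yes, v = u' weakly.

u(x) = -x**2 - x - 1, classical derivative u'(x) = -2*x - 1.
φ(x) = x(1−x), so φ'(x) = 1 - 2*x.
Note φ(0) = φ(1) = 0, so the boundary term u·φ vanishes.
LHS = ∫_0^1 u(x) φ'(x) dx = ∫_0^1 (2*x^3 + x^2 + x - 1) dx. Term by term:
  ∫_0^1 2*x^3 dx = 1/2;  ∫_0^1 x^2 dx = 1/3;  ∫_0^1 x dx = 1/2;
  ∫_0^1 -1 dx = -1.
Sum: 1/2 + 1/3 + 1/2 − 1 = 1/3.
So LHS = 1/3.
∫_0^1 v(x) φ(x) dx = ∫_0^1 (2*x^3 - x^2 - x) dx. Term by term:
  ∫_0^1 2*x^3 dx = 1/2;  ∫_0^1 -x^2 dx = -1/3;  ∫_0^1 -x dx = -1/2.
Sum: 1/2 − 1/3 − 1/2 = -1/3.
So RHS = -∫_0^1 v(x) φ(x) dx = 1/3.
LHS = RHS, so the identity holds for this test φ.
Moreover u is smooth here and v(x) = u'(x) = -2*x - 1 pointwise, so the identity holds for every test function. Hence v is the weak derivative of u.


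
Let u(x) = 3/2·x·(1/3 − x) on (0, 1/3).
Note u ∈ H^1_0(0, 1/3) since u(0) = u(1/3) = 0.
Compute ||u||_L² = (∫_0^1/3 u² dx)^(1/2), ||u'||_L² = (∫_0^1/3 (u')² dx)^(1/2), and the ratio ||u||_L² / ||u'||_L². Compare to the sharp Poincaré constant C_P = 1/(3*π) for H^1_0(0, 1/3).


||u||_L² / ||u'||_L² = sqrt(10)/30 < C_P = 1/(3*π).

u(x) = 3/2·x·(1/3 − x), so u'(x) = 1/2 - 3*x.
u(x) = 3/2·x·(1/3 − x) vanishes at x = 0 and x = 1/3, so u ∈ H^1_0(0, 1/3). Differentiate via the product rule and integrate the resulting polynomials term by term.
  ∫_0^1/3 u² dx = ∫_0^1/3 (9*x^4/4 - 3*x^3/2 + x^2/4) dx. Term by term:
    ∫_0^1/3 9*x^4/4 dx = 1/540;  ∫_0^1/3 -3*x^3/2 dx = -1/216;  ∫_0^1/3 x^2/4 dx = 1/324.
  Sum: 1/540 − 1/216 + 1/324 = 1/3240.
  ∫_0^1/3 (u')² dx = ∫_0^1/3 (9*x^2 - 3*x + 1/4) dx. Term by term:
    ∫_0^1/3 9*x^2 dx = 1/9;  ∫_0^1/3 -3*x dx = -1/6;  ∫_0^1/3 1/4 dx = 1/12.
  Sum: 1/9 − 1/6 + 1/12 = 1/36.
∫_0^1/3 u² dx = 1/3240, so ||u||_L² = sqrt(10)/180.
∫_0^1/3 (u')² dx = 1/36, so ||u'||_L² = 1/6.
Ratio ||u||_L² / ||u'||_L² = sqrt(10)/30.
Sharp Poincaré constant on H^1_0(0, 1/3) is C_P = L/π = 1/(3*π), achieved by sin(3*π·x).
A polynomial bump cannot attain the sharp Poincaré constant (only the first sine eigenfunction does), so the ratio is strictly less than C_P, consistent with ||u||_L² ≤ C_P ||u'||_L².


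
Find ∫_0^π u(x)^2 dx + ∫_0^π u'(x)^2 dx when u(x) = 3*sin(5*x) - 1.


||u||_{H^1(0,π)}^2 = -12/5 + 118*π

u'(x) = 15*cos(5*x).
Expand u² and (u')² and integrate term by term on (0, π), using: for integers n ≥ 1, ∫_0^π sin²(nx) dx = ∫_0^π cos²(nx) dx = π/2; for n ≠ n', ∫_0^π sin(nx)sin(n'x) dx = ∫_0^π cos(nx)cos(n'x) dx = 0; and by product-to-sum, ∫_0^π sin(nx)cos(n'x) dx = ½∫_0^π [sin((n+n')x) + sin((n−n')x)] dx, which is 0 when n+n' is even and 2n/(n²−n'²) when n+n' is odd (it need not vanish on (0, π)). For the constant mode: ∫_0^π 1 dx = π, ∫_0^π cos(nx) dx = 0, ∫_0^π sin(nx) dx = (1−(−1)^n)/n.
  u² squared terms: (-1)²·∫1 dx = 1·π = π;  (3)²·∫sin(5x)² dx = 9·π/2 = 9*π/2.
  u² cross terms: 2·(-1)·(3)·∫1·sin(5x) dx = -6·(2/5) = -12/5.
  So ∫_0^π u² dx = π + 9*π/2 − 12/5 = -12/5 + 11*π/2.
  (u')² squared terms: (15)²·∫cos(5x)² dx = 225·π/2 = 225*π/2.
  So ∫_0^π (u')² dx = 225*π/2.
||u||_{H^1}^2 = (-12/5 + 11*π/2) + (225*π/2) = -12/5 + 118*π.


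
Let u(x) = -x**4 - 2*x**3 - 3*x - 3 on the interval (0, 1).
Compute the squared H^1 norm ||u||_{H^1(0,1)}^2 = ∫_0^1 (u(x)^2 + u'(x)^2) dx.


||u||_{H^1}^2 = 46789/630

The H^1 norm (squared) on an interval (0, L) is
  ||u||_{H^1}^2 = ∫_0^L u(x)^2 dx + ∫_0^L u'(x)^2 dx.
Compute u'(x) = -4*x**3 - 6*x**2 - 3.
Then u(x)^2 = x**8 + 4*x**7 + 4*x**6 + 6*x**5 + 18*x**4 + 12*x**3 + 9*x**2 + 18*x + 9 and u'(x)^2 = 16*x**6 + 48*x**5 + 36*x**4 + 24*x**3 + 36*x**2 + 9.
Integrate each monomial from 0 to 1 using ∫_0^1 c·x^n dx = c·1^(n+1)/(n+1):
  ∫_0^1 u(x)^2 dx = ∫_0^1 (x^8 + 4*x^7 + 4*x^6 + 6*x^5 + 18*x^4 + 12*x^3 + 9*x^2 + 18*x + 9) dx. Term by term:
    ∫_0^1 x^8 dx = 1/9;  ∫_0^1 4*x^7 dx = 1/2;  ∫_0^1 4*x^6 dx = 4/7;
    ∫_0^1 6*x^5 dx = 1;  ∫_0^1 18*x^4 dx = 18/5;  ∫_0^1 12*x^3 dx = 3;
    ∫_0^1 9*x^2 dx = 3;  ∫_0^1 18*x dx = 9;  ∫_0^1 9 dx = 9.
  Sum: 1/9 + 1/2 + 4/7 + 1 + 18/5 + 3 + 3 + 9 + 9 = 18763/630.
  ∫_0^1 u'(x)^2 dx = ∫_0^1 (16*x^6 + 48*x^5 + 36*x^4 + 24*x^3 + 36*x^2 + 9) dx. Term by term:
    ∫_0^1 16*x^6 dx = 16/7;  ∫_0^1 48*x^5 dx = 8;  ∫_0^1 36*x^4 dx = 36/5;
    ∫_0^1 24*x^3 dx = 6;  ∫_0^1 36*x^2 dx = 12;  ∫_0^1 9 dx = 9.
  Sum: 16/7 + 8 + 36/5 + 6 + 12 + 9 = 1557/35.
Adding: ||u||_{H^1}^2 = 18763/630 + 1557/35 = 46789/630.
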